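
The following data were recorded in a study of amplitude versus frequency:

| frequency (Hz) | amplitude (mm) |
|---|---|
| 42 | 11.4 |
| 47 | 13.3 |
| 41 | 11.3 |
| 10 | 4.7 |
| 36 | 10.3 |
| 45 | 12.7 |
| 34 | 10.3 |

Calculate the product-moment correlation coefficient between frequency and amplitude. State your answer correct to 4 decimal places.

0.9943

n = 7, Σx = 255, Σy = 74, Σxy = 2906.7, Σx² = 10231, Σy² = 830.1
Sxx = Σx² − (Σx)²/n = 10231 − 9289.285714 = 941.714286
Sxy = Σxy − (Σx)(Σy)/n = 2906.7 − 2695.714286 = 210.985714
Syy = Σy² − (Σy)²/n = 830.1 − 782.285714 = 47.814286
r = Sxy/√(Sxx·Syy) = 210.985714/√(45027.395918) = 210.985714/212.196597 = 0.994294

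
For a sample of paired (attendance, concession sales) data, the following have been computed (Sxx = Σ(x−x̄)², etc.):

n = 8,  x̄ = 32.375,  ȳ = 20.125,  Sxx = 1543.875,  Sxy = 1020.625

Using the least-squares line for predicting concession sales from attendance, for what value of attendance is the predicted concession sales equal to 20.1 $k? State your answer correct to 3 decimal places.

b = Sxy/Sxx = 1020.625/1543.875 = 0.661080
a = ȳ − b·x̄ = 20.125 − 0.661080·32.375 = -1.277467
Set a + b·x = 20.1: x = (20.1 − (-1.277467)) / 0.661080 = 32.337183

32.337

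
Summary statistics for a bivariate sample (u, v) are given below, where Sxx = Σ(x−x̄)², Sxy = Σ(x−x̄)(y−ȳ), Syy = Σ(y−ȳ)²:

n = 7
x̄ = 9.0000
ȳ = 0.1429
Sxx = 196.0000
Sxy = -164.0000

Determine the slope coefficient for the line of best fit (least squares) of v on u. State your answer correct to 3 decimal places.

b = Sxy/Sxx = -164/196 = -0.836735

-0.837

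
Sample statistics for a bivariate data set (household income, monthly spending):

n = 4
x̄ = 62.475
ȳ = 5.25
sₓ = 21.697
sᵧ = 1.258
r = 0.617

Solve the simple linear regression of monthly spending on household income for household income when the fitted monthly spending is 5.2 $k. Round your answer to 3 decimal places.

61.077

b = r · sᵧ/sₓ = 0.617 · 1.258/21.697 = 0.035774
a = ȳ − b·x̄ = 5.25 − 0.035774·62.475 = 3.015026
Set a + b·x = 5.2: x = (5.2 − 3.015026) / 0.035774 = 61.077332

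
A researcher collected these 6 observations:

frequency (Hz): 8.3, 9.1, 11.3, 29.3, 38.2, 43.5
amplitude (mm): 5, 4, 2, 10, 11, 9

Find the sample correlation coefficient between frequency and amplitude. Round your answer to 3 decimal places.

0.872

n = 6, Σx = 139.7, Σy = 41, Σxy = 1205.2, Σx² = 4489.37, Σy² = 347
Sxx = Σx² − (Σx)²/n = 4489.37 − 3252.681667 = 1236.688333
Sxy = Σxy − (Σx)(Σy)/n = 1205.2 − 954.616667 = 250.583333
Syy = Σy² − (Σy)²/n = 347 − 280.166667 = 66.833333
r = Sxy/√(Sxx·Syy) = 250.583333/√(82652.003611) = 250.583333/287.492615 = 0.871617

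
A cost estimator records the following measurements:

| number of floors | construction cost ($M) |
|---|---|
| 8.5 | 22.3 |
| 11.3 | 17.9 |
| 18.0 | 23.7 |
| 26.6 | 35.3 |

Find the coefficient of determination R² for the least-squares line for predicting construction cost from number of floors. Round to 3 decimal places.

n = 4, Σx = 64.4, Σy = 99.2, Σxy = 1757.4, Σx² = 1231.5, Σy² = 2625.48
Sxx = Σx² − (Σx)²/n = 1231.5 − 1036.84 = 194.66
Sxy = Σxy − (Σx)(Σy)/n = 1757.4 − 1597.12 = 160.28
Syy = Σy² − (Σy)²/n = 2625.48 − 2460.16 = 165.32
R² = Sxy²/(Sxx·Syy) = (160.28)²/(194.66·165.32) = 0.798282

0.798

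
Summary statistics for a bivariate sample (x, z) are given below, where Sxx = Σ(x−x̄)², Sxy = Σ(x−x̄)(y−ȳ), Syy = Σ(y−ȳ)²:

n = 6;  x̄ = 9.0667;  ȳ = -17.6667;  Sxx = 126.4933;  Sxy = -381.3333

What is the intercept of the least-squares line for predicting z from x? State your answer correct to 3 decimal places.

b = Sxy/Sxx = -381.3333/126.4933 = -3.014652
a = ȳ − b·x̄ = -17.6667 − (-3.014652)·9.0667 = 9.666247

9.666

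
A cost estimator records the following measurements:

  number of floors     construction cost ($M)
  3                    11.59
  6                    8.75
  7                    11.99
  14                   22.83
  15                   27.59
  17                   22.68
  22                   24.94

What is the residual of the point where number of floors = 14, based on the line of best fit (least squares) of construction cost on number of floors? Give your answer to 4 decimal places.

n = 7, Σx = 84, Σy = 130.37, Σxy = 1838.91, Σx² = 1288
Sxx = Σx² − (Σx)²/n = 1288 − 1008 = 280
Sxy = Σxy − (Σx)(Σy)/n = 1838.91 − 1564.44 = 274.47
b = Sxy/Sxx = 274.47/280 = 0.98025
a = ȳ − b·x̄ = 18.624286 − 0.98025·12 = 6.861286
ŷ(14) = 6.861286 + 0.98025·14 = 20.584786
residual = y − ŷ = 22.83 − 20.584786 = 2.245214

2.2452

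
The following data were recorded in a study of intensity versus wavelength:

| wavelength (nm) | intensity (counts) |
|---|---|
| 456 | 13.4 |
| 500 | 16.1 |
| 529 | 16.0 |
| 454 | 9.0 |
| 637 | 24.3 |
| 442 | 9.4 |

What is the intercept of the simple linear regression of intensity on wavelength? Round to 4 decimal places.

-22.2194

n = 6, Σx = 3018, Σy = 88.2, Σxy = 46344.3, Σx² = 1545026
Sxx = Σx² − (Σx)²/n = 1545026 − 1518054 = 26972
Sxy = Σxy − (Σx)(Σy)/n = 46344.3 − 44364.6 = 1979.7
b = Sxy/Sxx = 1979.7/26972 = 0.073398
a = ȳ − b·x̄ = 14.7 − 0.073398·503 = -22.219365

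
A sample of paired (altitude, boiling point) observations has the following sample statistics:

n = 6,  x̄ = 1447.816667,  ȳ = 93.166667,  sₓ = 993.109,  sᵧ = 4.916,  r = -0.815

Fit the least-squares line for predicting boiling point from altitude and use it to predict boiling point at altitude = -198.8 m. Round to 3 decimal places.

99.810

b = r · sᵧ/sₓ = -0.815 · 4.916/993.109 = -0.004034
a = ȳ − b·x̄ = 93.166667 − (-0.004034)·1447.816667 = 99.007653
ŷ(-198.8) = a + b·-198.8 = 99.007653 + (-0.004034)·(-198.8) = 99.809680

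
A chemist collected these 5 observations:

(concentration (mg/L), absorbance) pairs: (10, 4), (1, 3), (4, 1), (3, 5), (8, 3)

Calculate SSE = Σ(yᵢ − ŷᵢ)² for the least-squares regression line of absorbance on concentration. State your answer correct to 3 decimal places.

8.657

n = 5, Σx = 26, Σy = 16, Σxy = 86, Σx² = 190, Σy² = 60
Sxx = Σx² − (Σx)²/n = 190 − 135.2 = 54.8
Sxy = Σxy − (Σx)(Σy)/n = 86 − 83.2 = 2.8
Syy = Σy² − (Σy)²/n = 60 − 51.2 = 8.8
b = Sxy/Sxx = 2.8/54.8 = 0.051095
SSE = Syy − b·Sxy = 8.8 − 0.051095·2.8 = 8.656934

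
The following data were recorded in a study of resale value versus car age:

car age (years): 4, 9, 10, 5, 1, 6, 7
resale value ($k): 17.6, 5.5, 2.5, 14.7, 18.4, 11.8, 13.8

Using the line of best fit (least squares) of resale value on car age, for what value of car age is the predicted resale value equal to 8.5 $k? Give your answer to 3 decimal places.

n = 7, Σx = 42, Σy = 84.3, Σxy = 404.2, Σx² = 308
Sxx = Σx² − (Σx)²/n = 308 − 252 = 56
Sxy = Σxy − (Σx)(Σy)/n = 404.2 − 505.8 = -101.6
b = Sxy/Sxx = -101.6/56 = -1.814286
a = ȳ − b·x̄ = 12.042857 − (-1.814286)·6 = 22.928571
Set a + b·x = 8.5: x = (8.5 − 22.928571) / (-1.814286) = 7.952756

7.953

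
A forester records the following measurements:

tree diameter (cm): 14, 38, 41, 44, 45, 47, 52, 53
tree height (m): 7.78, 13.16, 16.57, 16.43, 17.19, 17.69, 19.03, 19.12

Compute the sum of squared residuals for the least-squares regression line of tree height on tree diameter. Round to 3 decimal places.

n = 8, Σx = 334, Σy = 126.97, Σxy = 5619.19, Σx² = 15004, Σy² = 2114.3713
Sxx = Σx² − (Σx)²/n = 15004 − 13944.5 = 1059.5
Sxy = Σxy − (Σx)(Σy)/n = 5619.19 − 5300.9975 = 318.1925
Syy = Σy² − (Σy)²/n = 2114.3713 − 2015.172613 = 99.198688
b = Sxy/Sxx = 318.1925/1059.5 = 0.300323
SSE = Syy − b·Sxy = 99.198688 − 0.300323·318.1925 = 3.638077

3.638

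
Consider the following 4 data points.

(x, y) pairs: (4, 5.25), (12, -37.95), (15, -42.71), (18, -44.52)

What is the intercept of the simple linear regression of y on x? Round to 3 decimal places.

n = 4, Σx = 49, Σy = -119.93, Σxy = -1876.41, Σx² = 709
Sxx = Σx² − (Σx)²/n = 709 − 600.25 = 108.75
Sxy = Σxy − (Σx)(Σy)/n = -1876.41 − (-1469.1425) = -407.2675
b = Sxy/Sxx = -407.2675/108.75 = -3.744989
a = ȳ − b·x̄ = -29.9825 − (-3.744989)·12.25 = 15.893609

15.894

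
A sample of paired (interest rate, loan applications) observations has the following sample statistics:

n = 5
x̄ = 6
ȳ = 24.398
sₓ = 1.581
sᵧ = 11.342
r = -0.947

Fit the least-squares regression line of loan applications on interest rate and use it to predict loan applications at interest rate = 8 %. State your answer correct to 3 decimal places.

b = r · sᵧ/sₓ = -0.947 · 11.342/1.581 = -6.793722
a = ȳ − b·x̄ = 24.398 − (-6.793722)·6 = 65.160330
ŷ(8) = a + b·8 = 65.160330 + (-6.793722)·8 = 10.810557

10.811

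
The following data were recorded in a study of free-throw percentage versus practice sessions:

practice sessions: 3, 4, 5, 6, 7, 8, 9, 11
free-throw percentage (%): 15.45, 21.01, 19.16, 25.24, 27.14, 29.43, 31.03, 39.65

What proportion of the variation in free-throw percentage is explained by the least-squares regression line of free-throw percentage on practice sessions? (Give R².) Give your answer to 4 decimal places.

0.9590

n = 8, Σx = 53, Σy = 208.11, Σxy = 1518.47, Σx² = 401, Σy² = 5821.9737
Sxx = Σx² − (Σx)²/n = 401 − 351.125 = 49.875
Sxy = Σxy − (Σx)(Σy)/n = 1518.47 − 1378.72875 = 139.74125
Syy = Σy² − (Σy)²/n = 5821.9737 − 5413.721513 = 408.252187
R² = Sxy²/(Sxx·Syy) = (139.74125)²/(49.875·408.252187) = 0.959042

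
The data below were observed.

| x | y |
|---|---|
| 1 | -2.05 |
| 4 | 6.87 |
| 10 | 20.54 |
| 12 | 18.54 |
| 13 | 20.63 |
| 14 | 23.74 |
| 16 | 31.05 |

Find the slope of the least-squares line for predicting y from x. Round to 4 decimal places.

1.9641

n = 7, Σx = 70, Σy = 119.32, Σxy = 1550.66, Σx² = 882
Sxx = Σx² − (Σx)²/n = 882 − 700 = 182
Sxy = Σxy − (Σx)(Σy)/n = 1550.66 − 1193.2 = 357.46
b = Sxy/Sxx = 357.46/182 = 1.964066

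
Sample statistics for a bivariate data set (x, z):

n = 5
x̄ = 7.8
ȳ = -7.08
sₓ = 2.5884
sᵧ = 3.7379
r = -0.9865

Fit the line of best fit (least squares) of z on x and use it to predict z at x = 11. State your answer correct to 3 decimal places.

b = r · sᵧ/sₓ = -0.9865 · 3.7379/2.5884 = -1.424601
a = ȳ − b·x̄ = -7.08 − (-1.424601)·7.8 = 4.031891
ŷ(11) = a + b·11 = 4.031891 + (-1.424601)·11 = -11.638725

-11.639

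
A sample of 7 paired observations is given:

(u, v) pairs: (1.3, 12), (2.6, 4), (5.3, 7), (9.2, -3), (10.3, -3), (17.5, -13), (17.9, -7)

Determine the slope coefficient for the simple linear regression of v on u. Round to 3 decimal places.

n = 7, Σx = 64.1, Σy = -3, Σxy = -348.2, Σx² = 853.93
Sxx = Σx² − (Σx)²/n = 853.93 − 586.972857 = 266.957143
Sxy = Σxy − (Σx)(Σy)/n = -348.2 − (-27.471429) = -320.728571
b = Sxy/Sxx = -320.728571/266.957143 = -1.201423

-1.201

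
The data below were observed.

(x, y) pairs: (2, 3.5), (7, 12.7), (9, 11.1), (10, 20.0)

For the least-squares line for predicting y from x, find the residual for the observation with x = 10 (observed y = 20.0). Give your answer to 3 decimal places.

n = 4, Σx = 28, Σy = 47.3, Σxy = 395.8, Σx² = 234
Sxx = Σx² − (Σx)²/n = 234 − 196 = 38
Sxy = Σxy − (Σx)(Σy)/n = 395.8 − 331.1 = 64.7
b = Sxy/Sxx = 64.7/38 = 1.702632
a = ȳ − b·x̄ = 11.825 − 1.702632·7 = -0.093421
ŷ(10) = -0.093421 + 1.702632·10 = 16.932895
residual = y − ŷ = 20.0 − 16.932895 = 3.067105

3.067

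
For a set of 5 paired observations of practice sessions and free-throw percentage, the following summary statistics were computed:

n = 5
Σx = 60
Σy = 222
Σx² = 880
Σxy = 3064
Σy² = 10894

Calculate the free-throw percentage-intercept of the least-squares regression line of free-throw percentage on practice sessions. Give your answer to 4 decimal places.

Sxx = Σx² − (Σx)²/n = 880 − 720 = 160
Sxy = Σxy − (Σx)(Σy)/n = 3064 − 2664 = 400
b = Sxy/Sxx = 400/160 = 2.5
a = ȳ − b·x̄ = 44.4 − 2.5·12 = 14.4

14.4000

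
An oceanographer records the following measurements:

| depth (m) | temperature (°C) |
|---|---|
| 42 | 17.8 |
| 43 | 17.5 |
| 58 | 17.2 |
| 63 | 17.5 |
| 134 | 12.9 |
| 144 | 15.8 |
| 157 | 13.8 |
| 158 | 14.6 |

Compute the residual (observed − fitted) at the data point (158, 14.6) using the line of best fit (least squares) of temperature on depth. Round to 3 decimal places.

0.555

n = 8, Σx = 799, Σy = 127.1, Σxy = 12077.4, Σx² = 99251
Sxx = Σx² − (Σx)²/n = 99251 − 79800.125 = 19450.875
Sxy = Σxy − (Σx)(Σy)/n = 12077.4 − 12694.1125 = -616.7125
b = Sxy/Sxx = -616.7125/19450.875 = -0.031706
a = ȳ − b·x̄ = 15.8875 − (-0.031706)·99.875 = 19.054152
ŷ(158) = 19.054152 + (-0.031706)·158 = 14.044580
residual = y − ŷ = 14.6 − 14.044580 = 0.555420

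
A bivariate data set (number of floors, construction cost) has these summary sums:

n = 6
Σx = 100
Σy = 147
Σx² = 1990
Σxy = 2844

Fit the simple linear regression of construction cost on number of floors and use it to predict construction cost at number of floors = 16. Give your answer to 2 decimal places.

Sxx = Σx² − (Σx)²/n = 1990 − 1666.666667 = 323.333333
Sxy = Σxy − (Σx)(Σy)/n = 2844 − 2450 = 394
b = Sxy/Sxx = 394/323.333333 = 1.218557
a = ȳ − b·x̄ = 24.5 − 1.218557·16.666667 = 4.190722
ŷ(16) = a + b·16 = 4.190722 + 1.218557·16 = 23.687629

23.69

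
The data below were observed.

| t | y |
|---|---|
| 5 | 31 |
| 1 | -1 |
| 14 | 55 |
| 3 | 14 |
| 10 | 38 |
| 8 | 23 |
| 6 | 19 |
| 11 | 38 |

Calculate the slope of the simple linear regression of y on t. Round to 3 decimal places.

3.717

n = 8, Σx = 58, Σy = 217, Σxy = 2062, Σx² = 552
Sxx = Σx² − (Σx)²/n = 552 − 420.5 = 131.5
Sxy = Σxy − (Σx)(Σy)/n = 2062 − 1573.25 = 488.75
b = Sxy/Sxx = 488.75/131.5 = 3.716730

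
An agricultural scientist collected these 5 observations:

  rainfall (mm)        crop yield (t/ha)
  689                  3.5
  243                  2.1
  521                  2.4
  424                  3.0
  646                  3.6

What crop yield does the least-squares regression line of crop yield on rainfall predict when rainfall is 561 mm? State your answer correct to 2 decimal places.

3.10

n = 5, Σx = 2523, Σy = 14.6, Σxy = 7769.8, Σx² = 1402303
Sxx = Σx² − (Σx)²/n = 1402303 − 1273105.8 = 129197.2
Sxy = Σxy − (Σx)(Σy)/n = 7769.8 − 7367.16 = 402.64
b = Sxy/Sxx = 402.64/129197.2 = 0.003116
a = ȳ − b·x̄ = 2.92 − 0.003116·504.6 = 1.347426
ŷ(561) = a + b·561 = 1.347426 + 0.003116·561 = 3.095769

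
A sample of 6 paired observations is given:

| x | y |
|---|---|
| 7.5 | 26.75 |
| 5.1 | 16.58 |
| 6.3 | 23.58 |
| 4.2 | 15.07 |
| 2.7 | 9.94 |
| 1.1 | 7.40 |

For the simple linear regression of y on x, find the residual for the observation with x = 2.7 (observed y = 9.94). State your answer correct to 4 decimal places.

n = 6, Σx = 26.9, Σy = 99.32, Σxy = 532.009, Σx² = 148.09
Sxx = Σx² − (Σx)²/n = 148.09 − 120.601667 = 27.488333
Sxy = Σxy − (Σx)(Σy)/n = 532.009 − 445.284667 = 86.724333
b = Sxy/Sxx = 86.724333/27.488333 = 3.154951
a = ȳ − b·x̄ = 16.553333 − 3.154951·4.483333 = 2.408638
ŷ(2.7) = 2.408638 + 3.154951·2.7 = 10.927005
residual = y − ŷ = 9.94 − 10.927005 = -0.987005

-0.9870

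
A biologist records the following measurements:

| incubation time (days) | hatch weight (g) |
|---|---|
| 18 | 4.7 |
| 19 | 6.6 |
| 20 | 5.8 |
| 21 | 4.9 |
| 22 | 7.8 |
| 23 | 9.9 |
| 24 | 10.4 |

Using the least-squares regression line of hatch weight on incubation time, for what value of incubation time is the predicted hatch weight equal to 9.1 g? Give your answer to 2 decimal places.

23.12

n = 7, Σx = 147, Σy = 50.1, Σxy = 1077.8, Σx² = 3115
Sxx = Σx² − (Σx)²/n = 3115 − 3087 = 28
Sxy = Σxy − (Σx)(Σy)/n = 1077.8 − 1052.1 = 25.7
b = Sxy/Sxx = 25.7/28 = 0.917857
a = ȳ − b·x̄ = 7.157143 − 0.917857·21 = -12.117857
Set a + b·x = 9.1: x = (9.1 − (-12.117857)) / 0.917857 = 23.116732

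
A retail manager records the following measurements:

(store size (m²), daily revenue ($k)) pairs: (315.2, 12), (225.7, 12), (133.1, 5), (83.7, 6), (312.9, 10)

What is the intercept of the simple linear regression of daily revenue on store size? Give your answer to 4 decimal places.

3.3527

n = 5, Σx = 1070.6, Σy = 45, Σxy = 10787.5, Σx² = 272919.24
Sxx = Σx² − (Σx)²/n = 272919.24 − 229236.872 = 43682.368
Sxy = Σxy − (Σx)(Σy)/n = 10787.5 − 9635.4 = 1152.1
b = Sxy/Sxx = 1152.1/43682.368 = 0.026374
a = ȳ − b·x̄ = 9 − 0.026374·214.12 = 3.352695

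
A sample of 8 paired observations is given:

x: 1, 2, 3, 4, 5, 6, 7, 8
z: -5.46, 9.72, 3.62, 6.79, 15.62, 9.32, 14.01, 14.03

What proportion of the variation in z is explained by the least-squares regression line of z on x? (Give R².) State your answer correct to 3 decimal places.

0.600

n = 8, Σx = 36, Σy = 67.65, Σxy = 396.33, Σx² = 204, Σy² = 907.4663
Sxx = Σx² − (Σx)²/n = 204 − 162 = 42
Sxy = Σxy − (Σx)(Σy)/n = 396.33 − 304.425 = 91.905
Syy = Σy² − (Σy)²/n = 907.4663 − 572.065313 = 335.400987
R² = Sxy²/(Sxx·Syy) = (91.905)²/(42·335.400987) = 0.599604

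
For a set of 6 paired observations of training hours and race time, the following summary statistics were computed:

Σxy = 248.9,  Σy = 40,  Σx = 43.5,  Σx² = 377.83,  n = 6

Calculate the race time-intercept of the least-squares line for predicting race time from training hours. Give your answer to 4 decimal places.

11.4377

Sxx = Σx² − (Σx)²/n = 377.83 − 315.375 = 62.455
Sxy = Σxy − (Σx)(Σy)/n = 248.9 − 290 = -41.1
b = Sxy/Sxx = -41.1/62.455 = -0.658074
a = ȳ − b·x̄ = 6.666667 − (-0.658074)·7.25 = 11.437702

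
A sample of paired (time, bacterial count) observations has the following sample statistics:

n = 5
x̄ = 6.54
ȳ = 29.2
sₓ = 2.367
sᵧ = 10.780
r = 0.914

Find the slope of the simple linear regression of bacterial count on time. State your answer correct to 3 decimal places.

b = r · sᵧ/sₓ = 0.914 · 10.78/2.367 = 4.162619

4.163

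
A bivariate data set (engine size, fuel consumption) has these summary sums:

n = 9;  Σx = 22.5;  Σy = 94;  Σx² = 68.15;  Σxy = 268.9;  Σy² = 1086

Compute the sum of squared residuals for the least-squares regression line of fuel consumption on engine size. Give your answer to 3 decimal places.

Sxx = Σx² − (Σx)²/n = 68.15 − 56.25 = 11.9
Sxy = Σxy − (Σx)(Σy)/n = 268.9 − 235 = 33.9
Syy = Σy² − (Σy)²/n = 1086 − 981.777778 = 104.222222
b = Sxy/Sxx = 33.9/11.9 = 2.848739
SSE = Syy − b·Sxy = 104.222222 − 2.848739·33.9 = 7.649953

7.650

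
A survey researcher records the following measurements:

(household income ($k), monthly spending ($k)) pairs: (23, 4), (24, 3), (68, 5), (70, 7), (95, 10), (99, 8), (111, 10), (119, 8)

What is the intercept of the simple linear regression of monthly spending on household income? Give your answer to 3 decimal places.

2.017

n = 8, Σx = 609, Σy = 55, Σxy = 4798, Σx² = 55937
Sxx = Σx² − (Σx)²/n = 55937 − 46360.125 = 9576.875
Sxy = Σxy − (Σx)(Σy)/n = 4798 − 4186.875 = 611.125
b = Sxy/Sxx = 611.125/9576.875 = 0.063813
a = ȳ − b·x̄ = 6.875 − 0.063813·76.125 = 2.017268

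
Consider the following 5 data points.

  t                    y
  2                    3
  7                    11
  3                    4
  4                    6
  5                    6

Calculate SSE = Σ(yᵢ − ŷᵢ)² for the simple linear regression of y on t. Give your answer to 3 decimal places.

2.257

n = 5, Σx = 21, Σy = 30, Σxy = 149, Σx² = 103, Σy² = 218
Sxx = Σx² − (Σx)²/n = 103 − 88.2 = 14.8
Sxy = Σxy − (Σx)(Σy)/n = 149 − 126 = 23
Syy = Σy² − (Σy)²/n = 218 − 180 = 38
b = Sxy/Sxx = 23/14.8 = 1.554054
SSE = Syy − b·Sxy = 38 − 1.554054·23 = 2.256757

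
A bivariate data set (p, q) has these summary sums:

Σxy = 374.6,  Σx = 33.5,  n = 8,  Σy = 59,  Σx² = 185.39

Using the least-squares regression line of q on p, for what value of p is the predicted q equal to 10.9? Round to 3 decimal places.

5.434

Sxx = Σx² − (Σx)²/n = 185.39 − 140.28125 = 45.10875
Sxy = Σxy − (Σx)(Σy)/n = 374.6 − 247.0625 = 127.5375
b = Sxy/Sxx = 127.5375/45.10875 = 2.827334
a = ȳ − b·x̄ = 7.375 − 2.827334·4.1875 = -4.464461
Set a + b·x = 10.9: x = (10.9 − (-4.464461)) / 2.827334 = 5.434258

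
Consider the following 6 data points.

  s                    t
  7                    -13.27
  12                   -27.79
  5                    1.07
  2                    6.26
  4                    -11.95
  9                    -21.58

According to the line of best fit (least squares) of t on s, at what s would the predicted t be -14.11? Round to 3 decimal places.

n = 6, Σx = 39, Σy = -67.26, Σxy = -650.52, Σx² = 319
Sxx = Σx² − (Σx)²/n = 319 − 253.5 = 65.5
Sxy = Σxy − (Σx)(Σy)/n = -650.52 − (-437.19) = -213.33
b = Sxy/Sxx = -213.33/65.5 = -3.256947
a = ȳ − b·x̄ = -11.21 − (-3.256947)·6.5 = 9.960153
Set a + b·x = -14.11: x = (-14.11 − 9.960153) / (-3.256947) = 7.390405

7.390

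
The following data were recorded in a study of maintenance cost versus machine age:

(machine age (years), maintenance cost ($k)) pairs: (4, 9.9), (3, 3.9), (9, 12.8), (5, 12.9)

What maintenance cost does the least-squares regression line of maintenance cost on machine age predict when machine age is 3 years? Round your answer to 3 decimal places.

7.313

n = 4, Σx = 21, Σy = 39.5, Σxy = 231, Σx² = 131
Sxx = Σx² − (Σx)²/n = 131 − 110.25 = 20.75
Sxy = Σxy − (Σx)(Σy)/n = 231 − 207.375 = 23.625
b = Sxy/Sxx = 23.625/20.75 = 1.138554
a = ȳ − b·x̄ = 9.875 − 1.138554·5.25 = 3.897590
ŷ(3) = a + b·3 = 3.897590 + 1.138554·3 = 7.313253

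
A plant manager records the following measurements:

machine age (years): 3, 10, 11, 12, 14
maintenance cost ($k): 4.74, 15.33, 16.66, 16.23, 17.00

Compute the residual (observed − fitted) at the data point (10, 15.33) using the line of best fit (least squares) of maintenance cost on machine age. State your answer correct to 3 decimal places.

n = 5, Σx = 50, Σy = 69.96, Σxy = 783.54, Σx² = 570
Sxx = Σx² − (Σx)²/n = 570 − 500 = 70
Sxy = Σxy − (Σx)(Σy)/n = 783.54 − 699.6 = 83.94
b = Sxy/Sxx = 83.94/70 = 1.199143
a = ȳ − b·x̄ = 13.992 − 1.199143·10 = 2.000571
ŷ(10) = 2.000571 + 1.199143·10 = 13.992
residual = y − ŷ = 15.33 − 13.992 = 1.338

1.338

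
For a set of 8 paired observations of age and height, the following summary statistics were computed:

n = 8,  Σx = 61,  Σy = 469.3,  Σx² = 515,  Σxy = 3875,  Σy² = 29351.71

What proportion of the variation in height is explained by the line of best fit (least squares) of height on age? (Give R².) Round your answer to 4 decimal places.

Sxx = Σx² − (Σx)²/n = 515 − 465.125 = 49.875
Sxy = Σxy − (Σx)(Σy)/n = 3875 − 3578.4125 = 296.5875
Syy = Σy² − (Σy)²/n = 29351.71 − 27530.31125 = 1821.39875
R² = Sxy²/(Sxx·Syy) = (296.5875)²/(49.875·1821.39875) = 0.968317

0.9683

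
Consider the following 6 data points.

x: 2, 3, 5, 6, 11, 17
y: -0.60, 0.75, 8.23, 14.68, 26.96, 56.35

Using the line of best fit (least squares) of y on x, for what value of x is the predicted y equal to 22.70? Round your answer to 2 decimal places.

n = 6, Σx = 44, Σy = 106.37, Σxy = 1384.79, Σx² = 484
Sxx = Σx² − (Σx)²/n = 484 − 322.666667 = 161.333333
Sxy = Σxy − (Σx)(Σy)/n = 1384.79 − 780.046667 = 604.743333
b = Sxy/Sxx = 604.743333/161.333333 = 3.748409
a = ȳ − b·x̄ = 17.728333 − 3.748409·7.333333 = -9.76
Set a + b·x = 22.70: x = (22.70 − (-9.76)) / 3.748409 = 8.659674

8.66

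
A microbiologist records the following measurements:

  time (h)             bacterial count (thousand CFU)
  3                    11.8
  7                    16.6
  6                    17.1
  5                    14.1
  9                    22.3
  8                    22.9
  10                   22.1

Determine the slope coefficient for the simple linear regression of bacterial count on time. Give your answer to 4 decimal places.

n = 7, Σx = 48, Σy = 126.9, Σxy = 929.6, Σx² = 364
Sxx = Σx² − (Σx)²/n = 364 − 329.142857 = 34.857143
Sxy = Σxy − (Σx)(Σy)/n = 929.6 − 870.171429 = 59.428571
b = Sxy/Sxx = 59.428571/34.857143 = 1.704918

1.7049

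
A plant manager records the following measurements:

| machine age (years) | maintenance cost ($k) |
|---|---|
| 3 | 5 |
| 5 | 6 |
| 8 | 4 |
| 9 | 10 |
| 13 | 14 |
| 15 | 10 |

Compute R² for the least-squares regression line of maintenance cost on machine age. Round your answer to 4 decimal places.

n = 6, Σx = 53, Σy = 49, Σxy = 499, Σx² = 573, Σy² = 473
Sxx = Σx² − (Σx)²/n = 573 − 468.166667 = 104.833333
Sxy = Σxy − (Σx)(Σy)/n = 499 − 432.833333 = 66.166667
Syy = Σy² − (Σy)²/n = 473 − 400.166667 = 72.833333
R² = Sxy²/(Sxx·Syy) = (66.166667)²/(104.833333·72.833333) = 0.573388

0.5734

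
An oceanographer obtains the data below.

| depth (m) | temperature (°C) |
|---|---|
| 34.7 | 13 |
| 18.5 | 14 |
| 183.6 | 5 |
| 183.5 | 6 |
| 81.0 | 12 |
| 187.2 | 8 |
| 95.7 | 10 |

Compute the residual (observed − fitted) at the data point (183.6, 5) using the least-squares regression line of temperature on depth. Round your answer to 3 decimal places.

n = 7, Σx = 784.2, Σy = 68, Σxy = 6155.7, Σx² = 119690.88
Sxx = Σx² − (Σx)²/n = 119690.88 − 87852.805714 = 31838.074286
Sxy = Σxy − (Σx)(Σy)/n = 6155.7 − 7617.942857 = -1462.242857
b = Sxy/Sxx = -1462.242857/31838.074286 = -0.045927
a = ȳ − b·x̄ = 9.714286 − (-0.045927)·112.028571 = 14.859477
ŷ(183.6) = 14.859477 + (-0.045927)·183.6 = 6.427190
residual = y − ŷ = 5 − 6.427190 = -1.427190

-1.427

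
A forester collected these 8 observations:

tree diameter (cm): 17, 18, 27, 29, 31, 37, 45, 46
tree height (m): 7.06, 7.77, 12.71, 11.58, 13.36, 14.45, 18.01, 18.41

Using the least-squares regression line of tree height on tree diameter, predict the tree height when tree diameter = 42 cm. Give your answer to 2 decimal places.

16.95

n = 8, Σx = 250, Σy = 103.35, Σxy = 3544.99, Σx² = 8654
Sxx = Σx² − (Σx)²/n = 8654 − 7812.5 = 841.5
Sxy = Σxy − (Σx)(Σy)/n = 3544.99 − 3229.6875 = 315.3025
b = Sxy/Sxx = 315.3025/841.5 = 0.374691
a = ȳ − b·x̄ = 12.91875 − 0.374691·31.25 = 1.209655
ŷ(42) = a + b·42 = 1.209655 + 0.374691·42 = 16.946679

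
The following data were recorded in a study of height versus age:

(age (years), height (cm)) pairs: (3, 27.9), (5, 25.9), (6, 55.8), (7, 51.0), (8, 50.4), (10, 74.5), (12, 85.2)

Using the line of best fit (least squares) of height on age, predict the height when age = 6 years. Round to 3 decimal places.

44.264

n = 7, Σx = 51, Σy = 370.7, Σxy = 3075.6, Σx² = 427
Sxx = Σx² − (Σx)²/n = 427 − 371.571429 = 55.428571
Sxy = Σxy − (Σx)(Σy)/n = 3075.6 − 2700.814286 = 374.785714
b = Sxy/Sxx = 374.785714/55.428571 = 6.761598
a = ȳ − b·x̄ = 52.957143 − 6.761598·7.285714 = 3.694072
ŷ(6) = a + b·6 = 3.694072 + 6.761598·6 = 44.263660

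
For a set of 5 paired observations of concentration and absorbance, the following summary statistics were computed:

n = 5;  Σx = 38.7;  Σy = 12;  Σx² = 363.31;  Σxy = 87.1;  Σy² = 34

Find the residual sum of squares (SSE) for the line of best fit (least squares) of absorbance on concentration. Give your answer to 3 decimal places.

4.676

Sxx = Σx² − (Σx)²/n = 363.31 − 299.538 = 63.772
Sxy = Σxy − (Σx)(Σy)/n = 87.1 − 92.88 = -5.78
Syy = Σy² − (Σy)²/n = 34 − 28.8 = 5.2
b = Sxy/Sxx = -5.78/63.772 = -0.090635
SSE = Syy − b·Sxy = 5.2 − (-0.090635)·(-5.78) = 4.676127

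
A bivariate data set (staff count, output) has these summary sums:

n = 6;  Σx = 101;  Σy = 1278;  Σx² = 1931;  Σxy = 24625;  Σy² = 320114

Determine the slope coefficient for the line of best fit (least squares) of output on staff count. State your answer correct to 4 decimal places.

Sxx = Σx² − (Σx)²/n = 1931 − 1700.166667 = 230.833333
Sxy = Σxy − (Σx)(Σy)/n = 24625 − 21513 = 3112
b = Sxy/Sxx = 3112/230.833333 = 13.481588

13.4816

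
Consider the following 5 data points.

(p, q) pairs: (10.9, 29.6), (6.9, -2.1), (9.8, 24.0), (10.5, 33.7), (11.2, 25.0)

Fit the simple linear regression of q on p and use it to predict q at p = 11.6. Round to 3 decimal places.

n = 5, Σx = 49.3, Σy = 110.2, Σxy = 1177.2, Σx² = 498.15
Sxx = Σx² − (Σx)²/n = 498.15 − 486.098 = 12.052
Sxy = Σxy − (Σx)(Σy)/n = 1177.2 − 1086.572 = 90.628
b = Sxy/Sxx = 90.628/12.052 = 7.519748
a = ȳ − b·x̄ = 22.04 − 7.519748·9.86 = -52.104713
ŷ(11.6) = a + b·11.6 = -52.104713 + 7.519748·11.6 = 35.124361

35.124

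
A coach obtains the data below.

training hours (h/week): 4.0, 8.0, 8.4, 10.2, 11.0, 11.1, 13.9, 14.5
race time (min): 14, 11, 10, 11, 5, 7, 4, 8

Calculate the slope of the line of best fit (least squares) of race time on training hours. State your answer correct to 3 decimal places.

n = 8, Σx = 81.1, Σy = 70, Σxy = 644.5, Σx² = 902.27
Sxx = Σx² − (Σx)²/n = 902.27 − 822.15125 = 80.11875
Sxy = Σxy − (Σx)(Σy)/n = 644.5 − 709.625 = -65.125
b = Sxy/Sxx = -65.125/80.11875 = -0.812856

-0.813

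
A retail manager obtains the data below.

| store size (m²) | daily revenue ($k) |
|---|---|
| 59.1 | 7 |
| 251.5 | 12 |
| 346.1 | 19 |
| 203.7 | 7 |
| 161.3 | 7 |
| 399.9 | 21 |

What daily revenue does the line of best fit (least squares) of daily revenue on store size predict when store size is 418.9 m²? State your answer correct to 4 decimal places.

n = 6, Σx = 1421.6, Σy = 73, Σxy = 20960.5, Σx² = 413961.66
Sxx = Σx² − (Σx)²/n = 413961.66 − 336824.426667 = 77137.233333
Sxy = Σxy − (Σx)(Σy)/n = 20960.5 − 17296.133333 = 3664.366667
b = Sxy/Sxx = 3664.366667/77137.233333 = 0.047505
a = ȳ − b·x̄ = 12.166667 − 0.047505·236.933333 = 0.911264
ŷ(418.9) = a + b·418.9 = 0.911264 + 0.047505·418.9 = 20.810904

20.8109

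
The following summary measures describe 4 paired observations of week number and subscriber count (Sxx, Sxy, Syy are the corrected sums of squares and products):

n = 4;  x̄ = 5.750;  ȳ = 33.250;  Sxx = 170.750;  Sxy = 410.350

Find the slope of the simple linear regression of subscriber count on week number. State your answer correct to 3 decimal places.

2.403

b = Sxy/Sxx = 410.35/170.75 = 2.403221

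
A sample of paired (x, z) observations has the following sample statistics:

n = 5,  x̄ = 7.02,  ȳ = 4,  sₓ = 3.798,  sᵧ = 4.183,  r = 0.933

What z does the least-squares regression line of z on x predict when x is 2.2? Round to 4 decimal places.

-0.9529

b = r · sᵧ/sₓ = 0.933 · 4.183/3.798 = 1.027577
a = ȳ − b·x̄ = 4 − 1.027577·7.02 = -3.213593
ŷ(2.2) = a + b·2.2 = -3.213593 + 1.027577·2.2 = -0.952923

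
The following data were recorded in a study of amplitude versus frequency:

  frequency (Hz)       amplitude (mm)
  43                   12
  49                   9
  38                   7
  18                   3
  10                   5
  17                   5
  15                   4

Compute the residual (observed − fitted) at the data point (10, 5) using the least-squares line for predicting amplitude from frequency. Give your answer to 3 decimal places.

n = 7, Σx = 190, Σy = 45, Σxy = 1472, Σx² = 6632
Sxx = Σx² − (Σx)²/n = 6632 − 5157.142857 = 1474.857143
Sxy = Σxy − (Σx)(Σy)/n = 1472 − 1221.428571 = 250.571429
b = Sxy/Sxx = 250.571429/1474.857143 = 0.169895
a = ȳ − b·x̄ = 6.428571 − 0.169895·27.142857 = 1.817125
ŷ(10) = 1.817125 + 0.169895·10 = 3.516079
residual = y − ŷ = 5 − 3.516079 = 1.483921

1.484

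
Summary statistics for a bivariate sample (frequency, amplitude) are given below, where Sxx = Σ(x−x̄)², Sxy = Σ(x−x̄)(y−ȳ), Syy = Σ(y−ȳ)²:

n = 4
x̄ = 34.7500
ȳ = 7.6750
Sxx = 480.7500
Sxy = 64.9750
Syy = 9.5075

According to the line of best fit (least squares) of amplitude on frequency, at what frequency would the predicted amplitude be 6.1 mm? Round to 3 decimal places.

23.097

b = Sxy/Sxx = 64.975/480.75 = 0.135153
a = ȳ − b·x̄ = 7.675 − 0.135153·34.75 = 2.978419
Set a + b·x = 6.1: x = (6.1 − 2.978419) / 0.135153 = 23.096576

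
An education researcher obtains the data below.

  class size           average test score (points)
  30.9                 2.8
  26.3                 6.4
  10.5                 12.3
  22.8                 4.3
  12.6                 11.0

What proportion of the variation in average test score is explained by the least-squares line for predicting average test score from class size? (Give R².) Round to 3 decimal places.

0.898

n = 5, Σx = 103.1, Σy = 36.8, Σxy = 620.63, Σx² = 2435.35, Σy² = 339.58
Sxx = Σx² − (Σx)²/n = 2435.35 − 2125.922 = 309.428
Sxy = Σxy − (Σx)(Σy)/n = 620.63 − 758.816 = -138.186
Syy = Σy² − (Σy)²/n = 339.58 − 270.848 = 68.732
R² = Sxy²/(Sxx·Syy) = (-138.186)²/(309.428·68.732) = 0.897862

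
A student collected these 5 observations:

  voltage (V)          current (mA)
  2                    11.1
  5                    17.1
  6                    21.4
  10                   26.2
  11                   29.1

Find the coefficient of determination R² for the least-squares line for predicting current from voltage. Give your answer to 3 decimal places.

0.974

n = 5, Σx = 34, Σy = 104.9, Σxy = 818.2, Σx² = 286, Σy² = 2406.83
Sxx = Σx² − (Σx)²/n = 286 − 231.2 = 54.8
Sxy = Σxy − (Σx)(Σy)/n = 818.2 − 713.32 = 104.88
Syy = Σy² − (Σy)²/n = 2406.83 − 2200.802 = 206.028
R² = Sxy²/(Sxx·Syy) = (104.88)²/(54.8·206.028) = 0.974268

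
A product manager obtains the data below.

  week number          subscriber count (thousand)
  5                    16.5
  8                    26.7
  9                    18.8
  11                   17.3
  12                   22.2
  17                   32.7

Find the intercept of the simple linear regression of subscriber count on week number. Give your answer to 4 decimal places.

n = 6, Σx = 62, Σy = 134.2, Σxy = 1477.9, Σx² = 724
Sxx = Σx² − (Σx)²/n = 724 − 640.666667 = 83.333333
Sxy = Σxy − (Σx)(Σy)/n = 1477.9 − 1386.733333 = 91.166667
b = Sxy/Sxx = 91.166667/83.333333 = 1.094
a = ȳ − b·x̄ = 22.366667 − 1.094·10.333333 = 11.062

11.0620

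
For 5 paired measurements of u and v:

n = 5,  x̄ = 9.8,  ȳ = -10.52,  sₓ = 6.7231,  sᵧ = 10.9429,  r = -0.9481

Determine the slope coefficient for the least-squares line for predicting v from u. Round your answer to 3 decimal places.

-1.543

b = r · sᵧ/sₓ = -0.9481 · 10.9429/6.7231 = -1.543181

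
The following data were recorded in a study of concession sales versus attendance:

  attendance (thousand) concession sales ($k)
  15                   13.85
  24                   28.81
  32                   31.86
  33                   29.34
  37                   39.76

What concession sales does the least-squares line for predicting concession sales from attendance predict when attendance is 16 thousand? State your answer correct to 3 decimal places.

16.478

n = 5, Σx = 141, Σy = 143.62, Σxy = 4358.05, Σx² = 4283
Sxx = Σx² − (Σx)²/n = 4283 − 3976.2 = 306.8
Sxy = Σxy − (Σx)(Σy)/n = 4358.05 − 4050.084 = 307.966
b = Sxy/Sxx = 307.966/306.8 = 1.003801
a = ȳ − b·x̄ = 28.724 − 1.003801·28.2 = 0.416825
ŷ(16) = a + b·16 = 0.416825 + 1.003801·16 = 16.477634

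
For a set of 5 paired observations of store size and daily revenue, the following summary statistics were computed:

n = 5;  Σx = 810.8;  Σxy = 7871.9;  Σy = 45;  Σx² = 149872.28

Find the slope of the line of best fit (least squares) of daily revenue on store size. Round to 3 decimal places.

0.031

Sxx = Σx² − (Σx)²/n = 149872.28 − 131479.328 = 18392.952
Sxy = Σxy − (Σx)(Σy)/n = 7871.9 − 7297.2 = 574.7
b = Sxy/Sxx = 574.7/18392.952 = 0.031246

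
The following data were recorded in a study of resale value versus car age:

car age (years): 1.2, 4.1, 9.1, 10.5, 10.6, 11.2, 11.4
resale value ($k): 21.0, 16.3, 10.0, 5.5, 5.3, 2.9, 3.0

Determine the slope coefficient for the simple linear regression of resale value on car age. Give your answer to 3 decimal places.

-1.730

n = 7, Σx = 58.1, Σy = 64, Σxy = 363.64, Σx² = 579.07
Sxx = Σx² − (Σx)²/n = 579.07 − 482.23 = 96.84
Sxy = Σxy − (Σx)(Σy)/n = 363.64 − 531.2 = -167.56
b = Sxy/Sxx = -167.56/96.84 = -1.730277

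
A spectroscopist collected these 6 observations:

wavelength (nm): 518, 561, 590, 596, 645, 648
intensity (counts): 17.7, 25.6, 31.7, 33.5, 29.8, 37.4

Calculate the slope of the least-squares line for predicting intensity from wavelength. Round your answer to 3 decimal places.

n = 6, Σx = 3558, Σy = 175.7, Σxy = 105655.4, Σx² = 2122290
Sxx = Σx² − (Σx)²/n = 2122290 − 2109894 = 12396
Sxy = Σxy − (Σx)(Σy)/n = 105655.4 − 104190.1 = 1465.3
b = Sxy/Sxx = 1465.3/12396 = 0.118207

0.118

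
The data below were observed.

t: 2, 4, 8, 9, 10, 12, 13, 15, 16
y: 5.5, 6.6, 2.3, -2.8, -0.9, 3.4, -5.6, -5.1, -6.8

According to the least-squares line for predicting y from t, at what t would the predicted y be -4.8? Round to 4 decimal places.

n = 9, Σx = 89, Σy = -3.4, Σxy = -195.7, Σx² = 1059
Sxx = Σx² − (Σx)²/n = 1059 − 880.111111 = 178.888889
Sxy = Σxy − (Σx)(Σy)/n = -195.7 − (-33.622222) = -162.077778
b = Sxy/Sxx = -162.077778/178.888889 = -0.906025
a = ȳ − b·x̄ = -0.377778 − (-0.906025)·9.888889 = 8.581801
Set a + b·x = -4.8: x = (-4.8 − 8.581801) / (-0.906025) = 14.769795

14.7698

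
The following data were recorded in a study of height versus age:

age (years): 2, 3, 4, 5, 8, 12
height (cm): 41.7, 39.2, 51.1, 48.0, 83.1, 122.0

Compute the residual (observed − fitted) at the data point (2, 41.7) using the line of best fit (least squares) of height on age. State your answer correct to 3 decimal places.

n = 6, Σx = 34, Σy = 385.1, Σxy = 2774.2, Σx² = 262
Sxx = Σx² − (Σx)²/n = 262 − 192.666667 = 69.333333
Sxy = Σxy − (Σx)(Σy)/n = 2774.2 − 2182.233333 = 591.966667
b = Sxy/Sxx = 591.966667/69.333333 = 8.537981
a = ȳ − b·x̄ = 64.183333 − 8.537981·5.666667 = 15.801442
ŷ(2) = 15.801442 + 8.537981·2 = 32.877404
residual = y − ŷ = 41.7 − 32.877404 = 8.822596

8.823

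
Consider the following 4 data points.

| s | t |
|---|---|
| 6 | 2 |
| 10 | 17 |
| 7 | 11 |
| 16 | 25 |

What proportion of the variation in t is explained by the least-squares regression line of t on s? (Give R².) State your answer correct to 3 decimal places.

n = 4, Σx = 39, Σy = 55, Σxy = 659, Σx² = 441, Σy² = 1039
Sxx = Σx² − (Σx)²/n = 441 − 380.25 = 60.75
Sxy = Σxy − (Σx)(Σy)/n = 659 − 536.25 = 122.75
Syy = Σy² − (Σy)²/n = 1039 − 756.25 = 282.75
R² = Sxy²/(Sxx·Syy) = (122.75)²/(60.75·282.75) = 0.877191

0.877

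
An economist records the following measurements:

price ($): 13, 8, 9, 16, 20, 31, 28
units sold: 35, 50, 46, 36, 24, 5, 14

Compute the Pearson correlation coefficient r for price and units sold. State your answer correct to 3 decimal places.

n = 7, Σx = 125, Σy = 210, Σxy = 2872, Σx² = 2715, Σy² = 7934
Sxx = Σx² − (Σx)²/n = 2715 − 2232.142857 = 482.857143
Sxy = Σxy − (Σx)(Σy)/n = 2872 − 3750 = -878
Syy = Σy² − (Σy)²/n = 7934 − 6300 = 1634
r = Sxy/√(Sxx·Syy) = -878/√(788988.571429) = -878/888.250286 = -0.988460

-0.988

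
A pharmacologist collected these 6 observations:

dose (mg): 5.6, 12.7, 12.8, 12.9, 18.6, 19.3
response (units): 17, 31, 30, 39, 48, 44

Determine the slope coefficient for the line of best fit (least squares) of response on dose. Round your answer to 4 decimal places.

2.1484

n = 6, Σx = 81.9, Σy = 209, Σxy = 3118, Σx² = 1241.35
Sxx = Σx² − (Σx)²/n = 1241.35 − 1117.935 = 123.415
Sxy = Σxy − (Σx)(Σy)/n = 3118 − 2852.85 = 265.15
b = Sxy/Sxx = 265.15/123.415 = 2.148442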